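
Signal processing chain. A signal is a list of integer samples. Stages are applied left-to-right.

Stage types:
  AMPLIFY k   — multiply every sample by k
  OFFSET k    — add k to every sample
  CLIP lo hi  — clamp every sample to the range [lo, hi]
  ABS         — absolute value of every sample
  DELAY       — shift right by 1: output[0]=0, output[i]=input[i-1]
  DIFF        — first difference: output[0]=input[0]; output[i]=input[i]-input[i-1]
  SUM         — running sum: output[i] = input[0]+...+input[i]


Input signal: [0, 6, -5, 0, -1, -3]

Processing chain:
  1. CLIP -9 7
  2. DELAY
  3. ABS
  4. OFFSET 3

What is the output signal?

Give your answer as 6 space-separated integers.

Input: [0, 6, -5, 0, -1, -3]
Stage 1 (CLIP -9 7): clip(0,-9,7)=0, clip(6,-9,7)=6, clip(-5,-9,7)=-5, clip(0,-9,7)=0, clip(-1,-9,7)=-1, clip(-3,-9,7)=-3 -> [0, 6, -5, 0, -1, -3]
Stage 2 (DELAY): [0, 0, 6, -5, 0, -1] = [0, 0, 6, -5, 0, -1] -> [0, 0, 6, -5, 0, -1]
Stage 3 (ABS): |0|=0, |0|=0, |6|=6, |-5|=5, |0|=0, |-1|=1 -> [0, 0, 6, 5, 0, 1]
Stage 4 (OFFSET 3): 0+3=3, 0+3=3, 6+3=9, 5+3=8, 0+3=3, 1+3=4 -> [3, 3, 9, 8, 3, 4]

Answer: 3 3 9 8 3 4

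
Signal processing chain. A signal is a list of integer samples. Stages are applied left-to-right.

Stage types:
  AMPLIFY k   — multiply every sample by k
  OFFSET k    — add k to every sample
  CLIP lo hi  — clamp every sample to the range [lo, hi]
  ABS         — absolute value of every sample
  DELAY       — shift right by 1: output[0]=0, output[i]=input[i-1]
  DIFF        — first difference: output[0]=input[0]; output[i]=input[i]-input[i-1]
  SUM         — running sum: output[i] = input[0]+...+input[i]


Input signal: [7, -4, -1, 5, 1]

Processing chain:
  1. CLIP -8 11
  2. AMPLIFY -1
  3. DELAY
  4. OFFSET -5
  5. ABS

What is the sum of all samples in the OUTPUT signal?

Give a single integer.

Input: [7, -4, -1, 5, 1]
Stage 1 (CLIP -8 11): clip(7,-8,11)=7, clip(-4,-8,11)=-4, clip(-1,-8,11)=-1, clip(5,-8,11)=5, clip(1,-8,11)=1 -> [7, -4, -1, 5, 1]
Stage 2 (AMPLIFY -1): 7*-1=-7, -4*-1=4, -1*-1=1, 5*-1=-5, 1*-1=-1 -> [-7, 4, 1, -5, -1]
Stage 3 (DELAY): [0, -7, 4, 1, -5] = [0, -7, 4, 1, -5] -> [0, -7, 4, 1, -5]
Stage 4 (OFFSET -5): 0+-5=-5, -7+-5=-12, 4+-5=-1, 1+-5=-4, -5+-5=-10 -> [-5, -12, -1, -4, -10]
Stage 5 (ABS): |-5|=5, |-12|=12, |-1|=1, |-4|=4, |-10|=10 -> [5, 12, 1, 4, 10]
Output sum: 32

Answer: 32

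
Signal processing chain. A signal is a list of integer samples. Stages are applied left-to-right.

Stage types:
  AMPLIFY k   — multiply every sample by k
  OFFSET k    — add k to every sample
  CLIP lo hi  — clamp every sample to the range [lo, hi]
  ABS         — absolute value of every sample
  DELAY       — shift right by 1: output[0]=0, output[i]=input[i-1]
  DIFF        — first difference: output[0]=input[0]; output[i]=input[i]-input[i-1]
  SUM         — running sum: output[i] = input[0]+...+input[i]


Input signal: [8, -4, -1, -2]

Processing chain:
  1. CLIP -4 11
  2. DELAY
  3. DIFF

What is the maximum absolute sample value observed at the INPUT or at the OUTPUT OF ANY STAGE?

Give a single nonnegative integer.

Input: [8, -4, -1, -2] (max |s|=8)
Stage 1 (CLIP -4 11): clip(8,-4,11)=8, clip(-4,-4,11)=-4, clip(-1,-4,11)=-1, clip(-2,-4,11)=-2 -> [8, -4, -1, -2] (max |s|=8)
Stage 2 (DELAY): [0, 8, -4, -1] = [0, 8, -4, -1] -> [0, 8, -4, -1] (max |s|=8)
Stage 3 (DIFF): s[0]=0, 8-0=8, -4-8=-12, -1--4=3 -> [0, 8, -12, 3] (max |s|=12)
Overall max amplitude: 12

Answer: 12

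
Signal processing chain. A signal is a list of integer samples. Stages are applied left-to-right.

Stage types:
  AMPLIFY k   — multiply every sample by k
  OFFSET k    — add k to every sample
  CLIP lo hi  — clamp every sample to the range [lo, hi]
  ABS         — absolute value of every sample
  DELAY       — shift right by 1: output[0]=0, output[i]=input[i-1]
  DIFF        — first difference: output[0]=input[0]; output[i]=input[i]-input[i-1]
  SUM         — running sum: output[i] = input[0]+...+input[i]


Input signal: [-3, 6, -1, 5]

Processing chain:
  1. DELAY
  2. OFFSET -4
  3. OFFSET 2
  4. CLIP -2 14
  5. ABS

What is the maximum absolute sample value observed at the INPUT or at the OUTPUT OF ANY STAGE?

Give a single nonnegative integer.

Answer: 7

Derivation:
Input: [-3, 6, -1, 5] (max |s|=6)
Stage 1 (DELAY): [0, -3, 6, -1] = [0, -3, 6, -1] -> [0, -3, 6, -1] (max |s|=6)
Stage 2 (OFFSET -4): 0+-4=-4, -3+-4=-7, 6+-4=2, -1+-4=-5 -> [-4, -7, 2, -5] (max |s|=7)
Stage 3 (OFFSET 2): -4+2=-2, -7+2=-5, 2+2=4, -5+2=-3 -> [-2, -5, 4, -3] (max |s|=5)
Stage 4 (CLIP -2 14): clip(-2,-2,14)=-2, clip(-5,-2,14)=-2, clip(4,-2,14)=4, clip(-3,-2,14)=-2 -> [-2, -2, 4, -2] (max |s|=4)
Stage 5 (ABS): |-2|=2, |-2|=2, |4|=4, |-2|=2 -> [2, 2, 4, 2] (max |s|=4)
Overall max amplitude: 7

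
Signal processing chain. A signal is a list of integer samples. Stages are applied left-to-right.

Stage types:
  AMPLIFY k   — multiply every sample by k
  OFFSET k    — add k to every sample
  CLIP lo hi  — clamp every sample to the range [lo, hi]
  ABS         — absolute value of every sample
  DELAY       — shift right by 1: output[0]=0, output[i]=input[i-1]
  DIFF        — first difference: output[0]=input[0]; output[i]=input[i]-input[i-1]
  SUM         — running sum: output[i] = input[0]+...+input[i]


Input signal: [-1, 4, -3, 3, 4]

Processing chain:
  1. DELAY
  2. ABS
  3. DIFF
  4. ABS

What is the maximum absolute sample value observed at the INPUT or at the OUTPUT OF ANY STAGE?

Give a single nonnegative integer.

Input: [-1, 4, -3, 3, 4] (max |s|=4)
Stage 1 (DELAY): [0, -1, 4, -3, 3] = [0, -1, 4, -3, 3] -> [0, -1, 4, -3, 3] (max |s|=4)
Stage 2 (ABS): |0|=0, |-1|=1, |4|=4, |-3|=3, |3|=3 -> [0, 1, 4, 3, 3] (max |s|=4)
Stage 3 (DIFF): s[0]=0, 1-0=1, 4-1=3, 3-4=-1, 3-3=0 -> [0, 1, 3, -1, 0] (max |s|=3)
Stage 4 (ABS): |0|=0, |1|=1, |3|=3, |-1|=1, |0|=0 -> [0, 1, 3, 1, 0] (max |s|=3)
Overall max amplitude: 4

Answer: 4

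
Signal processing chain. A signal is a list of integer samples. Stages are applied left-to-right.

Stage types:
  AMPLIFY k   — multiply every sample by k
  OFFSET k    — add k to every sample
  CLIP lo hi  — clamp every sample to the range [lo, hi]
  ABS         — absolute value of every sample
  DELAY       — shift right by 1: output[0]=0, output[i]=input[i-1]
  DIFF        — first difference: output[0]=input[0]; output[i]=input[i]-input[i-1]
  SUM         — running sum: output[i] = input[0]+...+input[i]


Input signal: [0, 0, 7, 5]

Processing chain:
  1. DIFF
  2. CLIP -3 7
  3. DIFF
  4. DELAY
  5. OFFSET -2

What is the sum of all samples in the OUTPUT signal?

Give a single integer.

Input: [0, 0, 7, 5]
Stage 1 (DIFF): s[0]=0, 0-0=0, 7-0=7, 5-7=-2 -> [0, 0, 7, -2]
Stage 2 (CLIP -3 7): clip(0,-3,7)=0, clip(0,-3,7)=0, clip(7,-3,7)=7, clip(-2,-3,7)=-2 -> [0, 0, 7, -2]
Stage 3 (DIFF): s[0]=0, 0-0=0, 7-0=7, -2-7=-9 -> [0, 0, 7, -9]
Stage 4 (DELAY): [0, 0, 0, 7] = [0, 0, 0, 7] -> [0, 0, 0, 7]
Stage 5 (OFFSET -2): 0+-2=-2, 0+-2=-2, 0+-2=-2, 7+-2=5 -> [-2, -2, -2, 5]
Output sum: -1

Answer: -1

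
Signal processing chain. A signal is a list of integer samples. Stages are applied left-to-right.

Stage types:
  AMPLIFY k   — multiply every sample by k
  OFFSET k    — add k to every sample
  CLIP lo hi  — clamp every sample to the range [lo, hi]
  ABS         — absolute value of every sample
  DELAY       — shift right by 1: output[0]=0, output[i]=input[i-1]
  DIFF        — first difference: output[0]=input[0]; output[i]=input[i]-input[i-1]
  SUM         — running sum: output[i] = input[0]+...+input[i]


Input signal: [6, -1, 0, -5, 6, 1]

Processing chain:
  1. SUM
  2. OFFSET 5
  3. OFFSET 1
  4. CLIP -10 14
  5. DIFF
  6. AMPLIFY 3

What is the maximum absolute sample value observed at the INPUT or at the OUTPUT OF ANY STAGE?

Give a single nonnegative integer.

Answer: 36

Derivation:
Input: [6, -1, 0, -5, 6, 1] (max |s|=6)
Stage 1 (SUM): sum[0..0]=6, sum[0..1]=5, sum[0..2]=5, sum[0..3]=0, sum[0..4]=6, sum[0..5]=7 -> [6, 5, 5, 0, 6, 7] (max |s|=7)
Stage 2 (OFFSET 5): 6+5=11, 5+5=10, 5+5=10, 0+5=5, 6+5=11, 7+5=12 -> [11, 10, 10, 5, 11, 12] (max |s|=12)
Stage 3 (OFFSET 1): 11+1=12, 10+1=11, 10+1=11, 5+1=6, 11+1=12, 12+1=13 -> [12, 11, 11, 6, 12, 13] (max |s|=13)
Stage 4 (CLIP -10 14): clip(12,-10,14)=12, clip(11,-10,14)=11, clip(11,-10,14)=11, clip(6,-10,14)=6, clip(12,-10,14)=12, clip(13,-10,14)=13 -> [12, 11, 11, 6, 12, 13] (max |s|=13)
Stage 5 (DIFF): s[0]=12, 11-12=-1, 11-11=0, 6-11=-5, 12-6=6, 13-12=1 -> [12, -1, 0, -5, 6, 1] (max |s|=12)
Stage 6 (AMPLIFY 3): 12*3=36, -1*3=-3, 0*3=0, -5*3=-15, 6*3=18, 1*3=3 -> [36, -3, 0, -15, 18, 3] (max |s|=36)
Overall max amplitude: 36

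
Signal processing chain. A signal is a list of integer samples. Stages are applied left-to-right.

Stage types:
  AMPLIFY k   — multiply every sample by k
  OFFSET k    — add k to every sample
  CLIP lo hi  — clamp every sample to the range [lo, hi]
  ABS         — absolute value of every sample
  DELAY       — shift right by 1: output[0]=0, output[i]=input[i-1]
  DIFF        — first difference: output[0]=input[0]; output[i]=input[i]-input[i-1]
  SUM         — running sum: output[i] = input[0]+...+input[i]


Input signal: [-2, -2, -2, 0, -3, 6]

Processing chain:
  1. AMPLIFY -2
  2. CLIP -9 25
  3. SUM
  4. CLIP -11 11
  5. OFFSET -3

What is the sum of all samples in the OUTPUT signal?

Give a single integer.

Answer: 36

Derivation:
Input: [-2, -2, -2, 0, -3, 6]
Stage 1 (AMPLIFY -2): -2*-2=4, -2*-2=4, -2*-2=4, 0*-2=0, -3*-2=6, 6*-2=-12 -> [4, 4, 4, 0, 6, -12]
Stage 2 (CLIP -9 25): clip(4,-9,25)=4, clip(4,-9,25)=4, clip(4,-9,25)=4, clip(0,-9,25)=0, clip(6,-9,25)=6, clip(-12,-9,25)=-9 -> [4, 4, 4, 0, 6, -9]
Stage 3 (SUM): sum[0..0]=4, sum[0..1]=8, sum[0..2]=12, sum[0..3]=12, sum[0..4]=18, sum[0..5]=9 -> [4, 8, 12, 12, 18, 9]
Stage 4 (CLIP -11 11): clip(4,-11,11)=4, clip(8,-11,11)=8, clip(12,-11,11)=11, clip(12,-11,11)=11, clip(18,-11,11)=11, clip(9,-11,11)=9 -> [4, 8, 11, 11, 11, 9]
Stage 5 (OFFSET -3): 4+-3=1, 8+-3=5, 11+-3=8, 11+-3=8, 11+-3=8, 9+-3=6 -> [1, 5, 8, 8, 8, 6]
Output sum: 36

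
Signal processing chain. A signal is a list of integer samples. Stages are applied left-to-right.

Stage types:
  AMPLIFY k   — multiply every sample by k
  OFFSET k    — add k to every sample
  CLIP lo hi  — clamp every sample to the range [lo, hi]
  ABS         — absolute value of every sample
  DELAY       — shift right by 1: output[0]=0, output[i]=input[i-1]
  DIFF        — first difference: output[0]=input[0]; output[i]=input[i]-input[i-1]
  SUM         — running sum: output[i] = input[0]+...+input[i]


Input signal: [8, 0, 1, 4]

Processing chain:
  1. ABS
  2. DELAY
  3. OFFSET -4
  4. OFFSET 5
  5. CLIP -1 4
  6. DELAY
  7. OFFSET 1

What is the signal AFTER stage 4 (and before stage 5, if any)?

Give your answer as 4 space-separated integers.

Answer: 1 9 1 2

Derivation:
Input: [8, 0, 1, 4]
Stage 1 (ABS): |8|=8, |0|=0, |1|=1, |4|=4 -> [8, 0, 1, 4]
Stage 2 (DELAY): [0, 8, 0, 1] = [0, 8, 0, 1] -> [0, 8, 0, 1]
Stage 3 (OFFSET -4): 0+-4=-4, 8+-4=4, 0+-4=-4, 1+-4=-3 -> [-4, 4, -4, -3]
Stage 4 (OFFSET 5): -4+5=1, 4+5=9, -4+5=1, -3+5=2 -> [1, 9, 1, 2]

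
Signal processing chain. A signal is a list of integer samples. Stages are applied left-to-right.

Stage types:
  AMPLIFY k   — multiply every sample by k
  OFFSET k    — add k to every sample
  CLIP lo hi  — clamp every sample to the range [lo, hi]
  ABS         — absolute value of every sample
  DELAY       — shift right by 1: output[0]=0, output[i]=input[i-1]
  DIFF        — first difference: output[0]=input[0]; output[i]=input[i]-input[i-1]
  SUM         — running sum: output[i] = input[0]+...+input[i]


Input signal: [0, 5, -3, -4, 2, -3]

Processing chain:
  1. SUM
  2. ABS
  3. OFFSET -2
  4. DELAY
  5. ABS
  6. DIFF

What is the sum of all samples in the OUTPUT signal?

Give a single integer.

Answer: 2

Derivation:
Input: [0, 5, -3, -4, 2, -3]
Stage 1 (SUM): sum[0..0]=0, sum[0..1]=5, sum[0..2]=2, sum[0..3]=-2, sum[0..4]=0, sum[0..5]=-3 -> [0, 5, 2, -2, 0, -3]
Stage 2 (ABS): |0|=0, |5|=5, |2|=2, |-2|=2, |0|=0, |-3|=3 -> [0, 5, 2, 2, 0, 3]
Stage 3 (OFFSET -2): 0+-2=-2, 5+-2=3, 2+-2=0, 2+-2=0, 0+-2=-2, 3+-2=1 -> [-2, 3, 0, 0, -2, 1]
Stage 4 (DELAY): [0, -2, 3, 0, 0, -2] = [0, -2, 3, 0, 0, -2] -> [0, -2, 3, 0, 0, -2]
Stage 5 (ABS): |0|=0, |-2|=2, |3|=3, |0|=0, |0|=0, |-2|=2 -> [0, 2, 3, 0, 0, 2]
Stage 6 (DIFF): s[0]=0, 2-0=2, 3-2=1, 0-3=-3, 0-0=0, 2-0=2 -> [0, 2, 1, -3, 0, 2]
Output sum: 2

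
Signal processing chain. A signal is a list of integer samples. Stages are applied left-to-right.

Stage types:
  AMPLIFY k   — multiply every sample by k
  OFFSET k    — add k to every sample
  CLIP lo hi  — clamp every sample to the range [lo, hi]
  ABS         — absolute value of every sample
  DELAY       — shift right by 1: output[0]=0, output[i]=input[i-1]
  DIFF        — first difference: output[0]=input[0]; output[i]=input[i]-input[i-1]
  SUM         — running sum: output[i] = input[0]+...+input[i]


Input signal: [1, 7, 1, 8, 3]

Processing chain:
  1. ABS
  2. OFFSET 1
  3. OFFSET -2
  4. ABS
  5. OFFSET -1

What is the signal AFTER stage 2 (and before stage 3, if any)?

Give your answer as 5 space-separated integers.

Answer: 2 8 2 9 4

Derivation:
Input: [1, 7, 1, 8, 3]
Stage 1 (ABS): |1|=1, |7|=7, |1|=1, |8|=8, |3|=3 -> [1, 7, 1, 8, 3]
Stage 2 (OFFSET 1): 1+1=2, 7+1=8, 1+1=2, 8+1=9, 3+1=4 -> [2, 8, 2, 9, 4]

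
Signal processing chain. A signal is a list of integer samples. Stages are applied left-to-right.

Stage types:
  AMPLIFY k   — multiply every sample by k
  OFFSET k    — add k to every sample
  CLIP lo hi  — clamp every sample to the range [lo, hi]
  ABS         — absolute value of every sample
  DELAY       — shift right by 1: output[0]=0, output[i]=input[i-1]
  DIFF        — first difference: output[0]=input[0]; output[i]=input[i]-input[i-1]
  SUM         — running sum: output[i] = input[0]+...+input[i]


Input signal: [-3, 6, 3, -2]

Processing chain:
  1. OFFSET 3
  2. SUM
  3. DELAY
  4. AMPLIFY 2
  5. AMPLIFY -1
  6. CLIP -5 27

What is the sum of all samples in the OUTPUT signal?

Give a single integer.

Answer: -10

Derivation:
Input: [-3, 6, 3, -2]
Stage 1 (OFFSET 3): -3+3=0, 6+3=9, 3+3=6, -2+3=1 -> [0, 9, 6, 1]
Stage 2 (SUM): sum[0..0]=0, sum[0..1]=9, sum[0..2]=15, sum[0..3]=16 -> [0, 9, 15, 16]
Stage 3 (DELAY): [0, 0, 9, 15] = [0, 0, 9, 15] -> [0, 0, 9, 15]
Stage 4 (AMPLIFY 2): 0*2=0, 0*2=0, 9*2=18, 15*2=30 -> [0, 0, 18, 30]
Stage 5 (AMPLIFY -1): 0*-1=0, 0*-1=0, 18*-1=-18, 30*-1=-30 -> [0, 0, -18, -30]
Stage 6 (CLIP -5 27): clip(0,-5,27)=0, clip(0,-5,27)=0, clip(-18,-5,27)=-5, clip(-30,-5,27)=-5 -> [0, 0, -5, -5]
Output sum: -10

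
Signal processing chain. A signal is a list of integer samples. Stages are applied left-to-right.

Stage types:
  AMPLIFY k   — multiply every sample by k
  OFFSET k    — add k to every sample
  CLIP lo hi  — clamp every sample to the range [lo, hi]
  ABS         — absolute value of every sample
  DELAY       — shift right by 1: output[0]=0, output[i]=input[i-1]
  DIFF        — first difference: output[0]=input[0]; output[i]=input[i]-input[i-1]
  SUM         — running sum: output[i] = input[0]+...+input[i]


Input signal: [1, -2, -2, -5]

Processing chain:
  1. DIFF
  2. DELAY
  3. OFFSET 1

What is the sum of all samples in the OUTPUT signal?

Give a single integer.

Input: [1, -2, -2, -5]
Stage 1 (DIFF): s[0]=1, -2-1=-3, -2--2=0, -5--2=-3 -> [1, -3, 0, -3]
Stage 2 (DELAY): [0, 1, -3, 0] = [0, 1, -3, 0] -> [0, 1, -3, 0]
Stage 3 (OFFSET 1): 0+1=1, 1+1=2, -3+1=-2, 0+1=1 -> [1, 2, -2, 1]
Output sum: 2

Answer: 2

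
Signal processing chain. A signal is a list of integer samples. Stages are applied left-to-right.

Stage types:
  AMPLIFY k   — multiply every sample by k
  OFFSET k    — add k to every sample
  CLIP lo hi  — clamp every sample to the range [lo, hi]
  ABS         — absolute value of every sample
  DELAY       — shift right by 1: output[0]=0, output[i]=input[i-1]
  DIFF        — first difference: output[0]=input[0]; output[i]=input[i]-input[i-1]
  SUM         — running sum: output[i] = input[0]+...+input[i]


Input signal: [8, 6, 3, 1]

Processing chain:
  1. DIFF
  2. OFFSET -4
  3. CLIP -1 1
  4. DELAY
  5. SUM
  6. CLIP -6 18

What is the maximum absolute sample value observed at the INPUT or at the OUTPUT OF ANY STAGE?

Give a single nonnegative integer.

Answer: 8

Derivation:
Input: [8, 6, 3, 1] (max |s|=8)
Stage 1 (DIFF): s[0]=8, 6-8=-2, 3-6=-3, 1-3=-2 -> [8, -2, -3, -2] (max |s|=8)
Stage 2 (OFFSET -4): 8+-4=4, -2+-4=-6, -3+-4=-7, -2+-4=-6 -> [4, -6, -7, -6] (max |s|=7)
Stage 3 (CLIP -1 1): clip(4,-1,1)=1, clip(-6,-1,1)=-1, clip(-7,-1,1)=-1, clip(-6,-1,1)=-1 -> [1, -1, -1, -1] (max |s|=1)
Stage 4 (DELAY): [0, 1, -1, -1] = [0, 1, -1, -1] -> [0, 1, -1, -1] (max |s|=1)
Stage 5 (SUM): sum[0..0]=0, sum[0..1]=1, sum[0..2]=0, sum[0..3]=-1 -> [0, 1, 0, -1] (max |s|=1)
Stage 6 (CLIP -6 18): clip(0,-6,18)=0, clip(1,-6,18)=1, clip(0,-6,18)=0, clip(-1,-6,18)=-1 -> [0, 1, 0, -1] (max |s|=1)
Overall max amplitude: 8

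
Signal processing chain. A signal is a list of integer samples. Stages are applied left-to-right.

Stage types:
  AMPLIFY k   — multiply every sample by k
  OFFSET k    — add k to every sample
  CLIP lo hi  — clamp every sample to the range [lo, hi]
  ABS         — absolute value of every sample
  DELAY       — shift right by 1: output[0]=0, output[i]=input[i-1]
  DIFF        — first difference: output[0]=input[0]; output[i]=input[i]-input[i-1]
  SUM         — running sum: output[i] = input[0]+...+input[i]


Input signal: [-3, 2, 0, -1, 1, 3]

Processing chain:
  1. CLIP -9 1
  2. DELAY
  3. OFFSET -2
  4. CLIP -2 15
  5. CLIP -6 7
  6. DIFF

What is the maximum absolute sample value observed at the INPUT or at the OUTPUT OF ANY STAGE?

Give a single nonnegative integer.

Answer: 5

Derivation:
Input: [-3, 2, 0, -1, 1, 3] (max |s|=3)
Stage 1 (CLIP -9 1): clip(-3,-9,1)=-3, clip(2,-9,1)=1, clip(0,-9,1)=0, clip(-1,-9,1)=-1, clip(1,-9,1)=1, clip(3,-9,1)=1 -> [-3, 1, 0, -1, 1, 1] (max |s|=3)
Stage 2 (DELAY): [0, -3, 1, 0, -1, 1] = [0, -3, 1, 0, -1, 1] -> [0, -3, 1, 0, -1, 1] (max |s|=3)
Stage 3 (OFFSET -2): 0+-2=-2, -3+-2=-5, 1+-2=-1, 0+-2=-2, -1+-2=-3, 1+-2=-1 -> [-2, -5, -1, -2, -3, -1] (max |s|=5)
Stage 4 (CLIP -2 15): clip(-2,-2,15)=-2, clip(-5,-2,15)=-2, clip(-1,-2,15)=-1, clip(-2,-2,15)=-2, clip(-3,-2,15)=-2, clip(-1,-2,15)=-1 -> [-2, -2, -1, -2, -2, -1] (max |s|=2)
Stage 5 (CLIP -6 7): clip(-2,-6,7)=-2, clip(-2,-6,7)=-2, clip(-1,-6,7)=-1, clip(-2,-6,7)=-2, clip(-2,-6,7)=-2, clip(-1,-6,7)=-1 -> [-2, -2, -1, -2, -2, -1] (max |s|=2)
Stage 6 (DIFF): s[0]=-2, -2--2=0, -1--2=1, -2--1=-1, -2--2=0, -1--2=1 -> [-2, 0, 1, -1, 0, 1] (max |s|=2)
Overall max amplitude: 5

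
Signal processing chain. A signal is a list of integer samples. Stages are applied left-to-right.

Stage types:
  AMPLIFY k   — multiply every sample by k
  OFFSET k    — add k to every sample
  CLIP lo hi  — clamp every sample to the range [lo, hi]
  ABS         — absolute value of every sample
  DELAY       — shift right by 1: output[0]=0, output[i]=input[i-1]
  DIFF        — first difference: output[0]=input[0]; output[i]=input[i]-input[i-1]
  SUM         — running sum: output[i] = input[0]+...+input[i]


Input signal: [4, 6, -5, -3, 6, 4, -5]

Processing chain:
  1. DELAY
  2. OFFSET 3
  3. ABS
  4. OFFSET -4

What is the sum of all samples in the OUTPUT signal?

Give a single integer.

Input: [4, 6, -5, -3, 6, 4, -5]
Stage 1 (DELAY): [0, 4, 6, -5, -3, 6, 4] = [0, 4, 6, -5, -3, 6, 4] -> [0, 4, 6, -5, -3, 6, 4]
Stage 2 (OFFSET 3): 0+3=3, 4+3=7, 6+3=9, -5+3=-2, -3+3=0, 6+3=9, 4+3=7 -> [3, 7, 9, -2, 0, 9, 7]
Stage 3 (ABS): |3|=3, |7|=7, |9|=9, |-2|=2, |0|=0, |9|=9, |7|=7 -> [3, 7, 9, 2, 0, 9, 7]
Stage 4 (OFFSET -4): 3+-4=-1, 7+-4=3, 9+-4=5, 2+-4=-2, 0+-4=-4, 9+-4=5, 7+-4=3 -> [-1, 3, 5, -2, -4, 5, 3]
Output sum: 9

Answer: 9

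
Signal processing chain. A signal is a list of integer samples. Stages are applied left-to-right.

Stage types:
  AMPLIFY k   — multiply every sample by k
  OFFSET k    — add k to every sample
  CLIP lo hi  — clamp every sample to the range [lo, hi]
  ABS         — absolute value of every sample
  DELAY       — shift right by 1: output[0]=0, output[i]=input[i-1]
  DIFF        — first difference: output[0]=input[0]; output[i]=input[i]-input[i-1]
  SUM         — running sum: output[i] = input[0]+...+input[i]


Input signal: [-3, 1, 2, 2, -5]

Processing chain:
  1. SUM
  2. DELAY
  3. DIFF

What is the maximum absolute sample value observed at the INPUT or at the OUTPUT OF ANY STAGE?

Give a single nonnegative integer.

Answer: 5

Derivation:
Input: [-3, 1, 2, 2, -5] (max |s|=5)
Stage 1 (SUM): sum[0..0]=-3, sum[0..1]=-2, sum[0..2]=0, sum[0..3]=2, sum[0..4]=-3 -> [-3, -2, 0, 2, -3] (max |s|=3)
Stage 2 (DELAY): [0, -3, -2, 0, 2] = [0, -3, -2, 0, 2] -> [0, -3, -2, 0, 2] (max |s|=3)
Stage 3 (DIFF): s[0]=0, -3-0=-3, -2--3=1, 0--2=2, 2-0=2 -> [0, -3, 1, 2, 2] (max |s|=3)
Overall max amplitude: 5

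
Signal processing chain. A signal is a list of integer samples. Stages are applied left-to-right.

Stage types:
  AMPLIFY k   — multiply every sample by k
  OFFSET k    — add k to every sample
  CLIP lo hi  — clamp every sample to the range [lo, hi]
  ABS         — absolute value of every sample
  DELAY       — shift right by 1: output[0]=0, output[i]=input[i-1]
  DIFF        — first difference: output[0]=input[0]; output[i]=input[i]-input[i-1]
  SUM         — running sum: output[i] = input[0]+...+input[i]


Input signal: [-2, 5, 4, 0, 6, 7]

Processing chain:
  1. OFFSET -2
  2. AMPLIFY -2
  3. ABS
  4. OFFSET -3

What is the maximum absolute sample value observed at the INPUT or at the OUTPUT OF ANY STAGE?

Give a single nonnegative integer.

Answer: 10

Derivation:
Input: [-2, 5, 4, 0, 6, 7] (max |s|=7)
Stage 1 (OFFSET -2): -2+-2=-4, 5+-2=3, 4+-2=2, 0+-2=-2, 6+-2=4, 7+-2=5 -> [-4, 3, 2, -2, 4, 5] (max |s|=5)
Stage 2 (AMPLIFY -2): -4*-2=8, 3*-2=-6, 2*-2=-4, -2*-2=4, 4*-2=-8, 5*-2=-10 -> [8, -6, -4, 4, -8, -10] (max |s|=10)
Stage 3 (ABS): |8|=8, |-6|=6, |-4|=4, |4|=4, |-8|=8, |-10|=10 -> [8, 6, 4, 4, 8, 10] (max |s|=10)
Stage 4 (OFFSET -3): 8+-3=5, 6+-3=3, 4+-3=1, 4+-3=1, 8+-3=5, 10+-3=7 -> [5, 3, 1, 1, 5, 7] (max |s|=7)
Overall max amplitude: 10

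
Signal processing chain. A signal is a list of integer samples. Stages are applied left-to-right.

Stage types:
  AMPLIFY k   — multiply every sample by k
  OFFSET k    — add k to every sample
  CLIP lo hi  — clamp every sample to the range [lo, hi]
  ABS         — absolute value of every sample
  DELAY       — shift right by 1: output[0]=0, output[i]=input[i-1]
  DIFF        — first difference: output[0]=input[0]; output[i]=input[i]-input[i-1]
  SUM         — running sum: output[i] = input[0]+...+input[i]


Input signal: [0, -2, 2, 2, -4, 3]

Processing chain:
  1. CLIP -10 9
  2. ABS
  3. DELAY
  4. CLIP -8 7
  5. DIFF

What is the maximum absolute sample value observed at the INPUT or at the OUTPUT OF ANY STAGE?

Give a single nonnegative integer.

Input: [0, -2, 2, 2, -4, 3] (max |s|=4)
Stage 1 (CLIP -10 9): clip(0,-10,9)=0, clip(-2,-10,9)=-2, clip(2,-10,9)=2, clip(2,-10,9)=2, clip(-4,-10,9)=-4, clip(3,-10,9)=3 -> [0, -2, 2, 2, -4, 3] (max |s|=4)
Stage 2 (ABS): |0|=0, |-2|=2, |2|=2, |2|=2, |-4|=4, |3|=3 -> [0, 2, 2, 2, 4, 3] (max |s|=4)
Stage 3 (DELAY): [0, 0, 2, 2, 2, 4] = [0, 0, 2, 2, 2, 4] -> [0, 0, 2, 2, 2, 4] (max |s|=4)
Stage 4 (CLIP -8 7): clip(0,-8,7)=0, clip(0,-8,7)=0, clip(2,-8,7)=2, clip(2,-8,7)=2, clip(2,-8,7)=2, clip(4,-8,7)=4 -> [0, 0, 2, 2, 2, 4] (max |s|=4)
Stage 5 (DIFF): s[0]=0, 0-0=0, 2-0=2, 2-2=0, 2-2=0, 4-2=2 -> [0, 0, 2, 0, 0, 2] (max |s|=2)
Overall max amplitude: 4

Answer: 4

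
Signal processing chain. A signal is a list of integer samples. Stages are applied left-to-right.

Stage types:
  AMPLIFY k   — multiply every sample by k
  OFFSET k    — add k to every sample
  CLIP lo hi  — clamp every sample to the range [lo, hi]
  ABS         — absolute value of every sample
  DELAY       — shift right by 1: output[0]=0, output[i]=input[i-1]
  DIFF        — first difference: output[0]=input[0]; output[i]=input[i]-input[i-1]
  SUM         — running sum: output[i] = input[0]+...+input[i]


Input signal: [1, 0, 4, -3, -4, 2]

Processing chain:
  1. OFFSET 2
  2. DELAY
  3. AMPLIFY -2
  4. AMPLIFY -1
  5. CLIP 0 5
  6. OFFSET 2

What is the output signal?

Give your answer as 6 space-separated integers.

Input: [1, 0, 4, -3, -4, 2]
Stage 1 (OFFSET 2): 1+2=3, 0+2=2, 4+2=6, -3+2=-1, -4+2=-2, 2+2=4 -> [3, 2, 6, -1, -2, 4]
Stage 2 (DELAY): [0, 3, 2, 6, -1, -2] = [0, 3, 2, 6, -1, -2] -> [0, 3, 2, 6, -1, -2]
Stage 3 (AMPLIFY -2): 0*-2=0, 3*-2=-6, 2*-2=-4, 6*-2=-12, -1*-2=2, -2*-2=4 -> [0, -6, -4, -12, 2, 4]
Stage 4 (AMPLIFY -1): 0*-1=0, -6*-1=6, -4*-1=4, -12*-1=12, 2*-1=-2, 4*-1=-4 -> [0, 6, 4, 12, -2, -4]
Stage 5 (CLIP 0 5): clip(0,0,5)=0, clip(6,0,5)=5, clip(4,0,5)=4, clip(12,0,5)=5, clip(-2,0,5)=0, clip(-4,0,5)=0 -> [0, 5, 4, 5, 0, 0]
Stage 6 (OFFSET 2): 0+2=2, 5+2=7, 4+2=6, 5+2=7, 0+2=2, 0+2=2 -> [2, 7, 6, 7, 2, 2]

Answer: 2 7 6 7 2 2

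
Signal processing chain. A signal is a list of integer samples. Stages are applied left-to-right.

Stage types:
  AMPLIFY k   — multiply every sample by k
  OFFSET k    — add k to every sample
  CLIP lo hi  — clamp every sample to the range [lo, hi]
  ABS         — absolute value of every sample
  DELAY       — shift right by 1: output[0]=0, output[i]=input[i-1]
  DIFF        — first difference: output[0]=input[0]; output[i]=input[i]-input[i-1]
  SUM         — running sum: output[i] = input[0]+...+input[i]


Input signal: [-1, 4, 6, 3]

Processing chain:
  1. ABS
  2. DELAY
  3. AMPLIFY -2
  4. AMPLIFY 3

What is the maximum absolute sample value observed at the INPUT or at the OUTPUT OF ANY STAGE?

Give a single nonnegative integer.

Answer: 36

Derivation:
Input: [-1, 4, 6, 3] (max |s|=6)
Stage 1 (ABS): |-1|=1, |4|=4, |6|=6, |3|=3 -> [1, 4, 6, 3] (max |s|=6)
Stage 2 (DELAY): [0, 1, 4, 6] = [0, 1, 4, 6] -> [0, 1, 4, 6] (max |s|=6)
Stage 3 (AMPLIFY -2): 0*-2=0, 1*-2=-2, 4*-2=-8, 6*-2=-12 -> [0, -2, -8, -12] (max |s|=12)
Stage 4 (AMPLIFY 3): 0*3=0, -2*3=-6, -8*3=-24, -12*3=-36 -> [0, -6, -24, -36] (max |s|=36)
Overall max amplitude: 36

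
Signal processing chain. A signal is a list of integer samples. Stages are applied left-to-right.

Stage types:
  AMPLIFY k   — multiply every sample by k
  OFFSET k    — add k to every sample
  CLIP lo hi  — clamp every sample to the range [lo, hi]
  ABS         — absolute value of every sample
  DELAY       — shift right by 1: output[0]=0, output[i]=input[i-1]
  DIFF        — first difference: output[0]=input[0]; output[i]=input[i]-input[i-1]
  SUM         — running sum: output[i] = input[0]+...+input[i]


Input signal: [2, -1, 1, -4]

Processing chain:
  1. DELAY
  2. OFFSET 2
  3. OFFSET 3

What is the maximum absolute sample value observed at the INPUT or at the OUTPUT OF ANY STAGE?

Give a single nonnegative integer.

Input: [2, -1, 1, -4] (max |s|=4)
Stage 1 (DELAY): [0, 2, -1, 1] = [0, 2, -1, 1] -> [0, 2, -1, 1] (max |s|=2)
Stage 2 (OFFSET 2): 0+2=2, 2+2=4, -1+2=1, 1+2=3 -> [2, 4, 1, 3] (max |s|=4)
Stage 3 (OFFSET 3): 2+3=5, 4+3=7, 1+3=4, 3+3=6 -> [5, 7, 4, 6] (max |s|=7)
Overall max amplitude: 7

Answer: 7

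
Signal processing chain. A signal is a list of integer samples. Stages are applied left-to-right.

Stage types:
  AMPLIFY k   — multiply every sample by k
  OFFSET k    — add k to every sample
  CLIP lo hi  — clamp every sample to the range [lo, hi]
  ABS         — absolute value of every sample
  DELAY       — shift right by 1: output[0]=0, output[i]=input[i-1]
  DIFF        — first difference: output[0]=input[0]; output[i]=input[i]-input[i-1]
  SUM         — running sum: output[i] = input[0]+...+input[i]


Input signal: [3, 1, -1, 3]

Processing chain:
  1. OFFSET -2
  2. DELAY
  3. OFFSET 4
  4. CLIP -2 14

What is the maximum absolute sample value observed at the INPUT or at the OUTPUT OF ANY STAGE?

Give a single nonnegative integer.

Input: [3, 1, -1, 3] (max |s|=3)
Stage 1 (OFFSET -2): 3+-2=1, 1+-2=-1, -1+-2=-3, 3+-2=1 -> [1, -1, -3, 1] (max |s|=3)
Stage 2 (DELAY): [0, 1, -1, -3] = [0, 1, -1, -3] -> [0, 1, -1, -3] (max |s|=3)
Stage 3 (OFFSET 4): 0+4=4, 1+4=5, -1+4=3, -3+4=1 -> [4, 5, 3, 1] (max |s|=5)
Stage 4 (CLIP -2 14): clip(4,-2,14)=4, clip(5,-2,14)=5, clip(3,-2,14)=3, clip(1,-2,14)=1 -> [4, 5, 3, 1] (max |s|=5)
Overall max amplitude: 5

Answer: 5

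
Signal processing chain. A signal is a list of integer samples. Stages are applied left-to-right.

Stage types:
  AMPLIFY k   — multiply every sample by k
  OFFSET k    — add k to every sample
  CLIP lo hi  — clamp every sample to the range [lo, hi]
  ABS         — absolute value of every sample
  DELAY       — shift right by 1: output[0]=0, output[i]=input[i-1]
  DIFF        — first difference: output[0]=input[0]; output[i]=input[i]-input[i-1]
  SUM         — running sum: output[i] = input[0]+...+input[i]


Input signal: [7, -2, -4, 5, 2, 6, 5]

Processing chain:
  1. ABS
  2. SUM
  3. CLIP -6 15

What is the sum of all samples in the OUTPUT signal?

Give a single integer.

Input: [7, -2, -4, 5, 2, 6, 5]
Stage 1 (ABS): |7|=7, |-2|=2, |-4|=4, |5|=5, |2|=2, |6|=6, |5|=5 -> [7, 2, 4, 5, 2, 6, 5]
Stage 2 (SUM): sum[0..0]=7, sum[0..1]=9, sum[0..2]=13, sum[0..3]=18, sum[0..4]=20, sum[0..5]=26, sum[0..6]=31 -> [7, 9, 13, 18, 20, 26, 31]
Stage 3 (CLIP -6 15): clip(7,-6,15)=7, clip(9,-6,15)=9, clip(13,-6,15)=13, clip(18,-6,15)=15, clip(20,-6,15)=15, clip(26,-6,15)=15, clip(31,-6,15)=15 -> [7, 9, 13, 15, 15, 15, 15]
Output sum: 89

Answer: 89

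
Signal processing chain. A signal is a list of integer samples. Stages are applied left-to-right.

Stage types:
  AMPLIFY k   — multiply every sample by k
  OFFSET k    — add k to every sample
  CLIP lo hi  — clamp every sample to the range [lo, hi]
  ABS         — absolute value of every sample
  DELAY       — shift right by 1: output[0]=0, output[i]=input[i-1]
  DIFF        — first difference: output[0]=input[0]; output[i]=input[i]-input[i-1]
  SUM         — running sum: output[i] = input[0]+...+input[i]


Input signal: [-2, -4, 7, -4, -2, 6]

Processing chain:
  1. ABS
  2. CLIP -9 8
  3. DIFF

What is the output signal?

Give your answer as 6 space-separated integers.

Answer: 2 2 3 -3 -2 4

Derivation:
Input: [-2, -4, 7, -4, -2, 6]
Stage 1 (ABS): |-2|=2, |-4|=4, |7|=7, |-4|=4, |-2|=2, |6|=6 -> [2, 4, 7, 4, 2, 6]
Stage 2 (CLIP -9 8): clip(2,-9,8)=2, clip(4,-9,8)=4, clip(7,-9,8)=7, clip(4,-9,8)=4, clip(2,-9,8)=2, clip(6,-9,8)=6 -> [2, 4, 7, 4, 2, 6]
Stage 3 (DIFF): s[0]=2, 4-2=2, 7-4=3, 4-7=-3, 2-4=-2, 6-2=4 -> [2, 2, 3, -3, -2, 4]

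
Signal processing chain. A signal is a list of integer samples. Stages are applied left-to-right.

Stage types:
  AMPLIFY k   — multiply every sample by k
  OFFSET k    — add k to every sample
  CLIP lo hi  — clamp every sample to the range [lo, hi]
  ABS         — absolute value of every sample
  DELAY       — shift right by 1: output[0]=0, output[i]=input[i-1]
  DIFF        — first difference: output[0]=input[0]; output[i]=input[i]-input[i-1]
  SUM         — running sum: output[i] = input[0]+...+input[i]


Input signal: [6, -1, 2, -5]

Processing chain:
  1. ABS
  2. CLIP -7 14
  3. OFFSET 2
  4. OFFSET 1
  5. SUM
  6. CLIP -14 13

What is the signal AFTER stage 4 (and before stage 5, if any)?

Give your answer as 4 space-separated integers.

Input: [6, -1, 2, -5]
Stage 1 (ABS): |6|=6, |-1|=1, |2|=2, |-5|=5 -> [6, 1, 2, 5]
Stage 2 (CLIP -7 14): clip(6,-7,14)=6, clip(1,-7,14)=1, clip(2,-7,14)=2, clip(5,-7,14)=5 -> [6, 1, 2, 5]
Stage 3 (OFFSET 2): 6+2=8, 1+2=3, 2+2=4, 5+2=7 -> [8, 3, 4, 7]
Stage 4 (OFFSET 1): 8+1=9, 3+1=4, 4+1=5, 7+1=8 -> [9, 4, 5, 8]

Answer: 9 4 5 8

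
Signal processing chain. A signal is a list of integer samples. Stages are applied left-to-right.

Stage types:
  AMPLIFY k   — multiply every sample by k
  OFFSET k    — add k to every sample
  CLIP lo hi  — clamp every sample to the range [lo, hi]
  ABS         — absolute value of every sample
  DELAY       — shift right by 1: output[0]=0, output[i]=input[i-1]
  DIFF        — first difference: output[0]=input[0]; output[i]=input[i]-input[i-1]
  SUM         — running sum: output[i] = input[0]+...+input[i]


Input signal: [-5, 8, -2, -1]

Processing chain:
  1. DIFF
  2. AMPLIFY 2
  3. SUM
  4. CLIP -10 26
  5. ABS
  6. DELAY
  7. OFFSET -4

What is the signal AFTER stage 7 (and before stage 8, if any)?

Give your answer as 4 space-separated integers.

Answer: -4 6 12 0

Derivation:
Input: [-5, 8, -2, -1]
Stage 1 (DIFF): s[0]=-5, 8--5=13, -2-8=-10, -1--2=1 -> [-5, 13, -10, 1]
Stage 2 (AMPLIFY 2): -5*2=-10, 13*2=26, -10*2=-20, 1*2=2 -> [-10, 26, -20, 2]
Stage 3 (SUM): sum[0..0]=-10, sum[0..1]=16, sum[0..2]=-4, sum[0..3]=-2 -> [-10, 16, -4, -2]
Stage 4 (CLIP -10 26): clip(-10,-10,26)=-10, clip(16,-10,26)=16, clip(-4,-10,26)=-4, clip(-2,-10,26)=-2 -> [-10, 16, -4, -2]
Stage 5 (ABS): |-10|=10, |16|=16, |-4|=4, |-2|=2 -> [10, 16, 4, 2]
Stage 6 (DELAY): [0, 10, 16, 4] = [0, 10, 16, 4] -> [0, 10, 16, 4]
Stage 7 (OFFSET -4): 0+-4=-4, 10+-4=6, 16+-4=12, 4+-4=0 -> [-4, 6, 12, 0]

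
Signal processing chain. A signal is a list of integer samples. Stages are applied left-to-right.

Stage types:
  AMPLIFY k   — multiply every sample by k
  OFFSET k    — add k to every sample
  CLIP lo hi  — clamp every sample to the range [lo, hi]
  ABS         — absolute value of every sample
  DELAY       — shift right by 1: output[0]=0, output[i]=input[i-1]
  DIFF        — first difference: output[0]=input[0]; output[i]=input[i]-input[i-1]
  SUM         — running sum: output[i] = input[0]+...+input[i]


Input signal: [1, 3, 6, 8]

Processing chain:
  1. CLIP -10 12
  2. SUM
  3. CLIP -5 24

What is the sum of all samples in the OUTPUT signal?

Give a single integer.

Input: [1, 3, 6, 8]
Stage 1 (CLIP -10 12): clip(1,-10,12)=1, clip(3,-10,12)=3, clip(6,-10,12)=6, clip(8,-10,12)=8 -> [1, 3, 6, 8]
Stage 2 (SUM): sum[0..0]=1, sum[0..1]=4, sum[0..2]=10, sum[0..3]=18 -> [1, 4, 10, 18]
Stage 3 (CLIP -5 24): clip(1,-5,24)=1, clip(4,-5,24)=4, clip(10,-5,24)=10, clip(18,-5,24)=18 -> [1, 4, 10, 18]
Output sum: 33

Answer: 33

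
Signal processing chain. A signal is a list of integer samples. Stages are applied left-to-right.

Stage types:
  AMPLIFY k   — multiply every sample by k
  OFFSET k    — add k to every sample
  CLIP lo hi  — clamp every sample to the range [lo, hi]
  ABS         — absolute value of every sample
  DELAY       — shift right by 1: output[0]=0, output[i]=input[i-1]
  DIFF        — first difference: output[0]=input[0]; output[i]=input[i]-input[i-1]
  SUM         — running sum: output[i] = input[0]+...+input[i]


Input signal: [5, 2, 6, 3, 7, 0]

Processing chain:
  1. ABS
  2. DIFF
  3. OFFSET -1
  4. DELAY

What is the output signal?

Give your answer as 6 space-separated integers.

Answer: 0 4 -4 3 -4 3

Derivation:
Input: [5, 2, 6, 3, 7, 0]
Stage 1 (ABS): |5|=5, |2|=2, |6|=6, |3|=3, |7|=7, |0|=0 -> [5, 2, 6, 3, 7, 0]
Stage 2 (DIFF): s[0]=5, 2-5=-3, 6-2=4, 3-6=-3, 7-3=4, 0-7=-7 -> [5, -3, 4, -3, 4, -7]
Stage 3 (OFFSET -1): 5+-1=4, -3+-1=-4, 4+-1=3, -3+-1=-4, 4+-1=3, -7+-1=-8 -> [4, -4, 3, -4, 3, -8]
Stage 4 (DELAY): [0, 4, -4, 3, -4, 3] = [0, 4, -4, 3, -4, 3] -> [0, 4, -4, 3, -4, 3]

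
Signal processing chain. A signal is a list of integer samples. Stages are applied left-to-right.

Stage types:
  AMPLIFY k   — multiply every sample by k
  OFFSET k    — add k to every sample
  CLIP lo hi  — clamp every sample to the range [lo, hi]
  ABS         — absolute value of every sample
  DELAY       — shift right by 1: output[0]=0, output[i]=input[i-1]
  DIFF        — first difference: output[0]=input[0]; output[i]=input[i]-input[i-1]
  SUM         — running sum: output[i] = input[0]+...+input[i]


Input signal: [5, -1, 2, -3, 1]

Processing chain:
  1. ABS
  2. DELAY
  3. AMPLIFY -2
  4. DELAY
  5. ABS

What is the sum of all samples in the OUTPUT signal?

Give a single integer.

Answer: 16

Derivation:
Input: [5, -1, 2, -3, 1]
Stage 1 (ABS): |5|=5, |-1|=1, |2|=2, |-3|=3, |1|=1 -> [5, 1, 2, 3, 1]
Stage 2 (DELAY): [0, 5, 1, 2, 3] = [0, 5, 1, 2, 3] -> [0, 5, 1, 2, 3]
Stage 3 (AMPLIFY -2): 0*-2=0, 5*-2=-10, 1*-2=-2, 2*-2=-4, 3*-2=-6 -> [0, -10, -2, -4, -6]
Stage 4 (DELAY): [0, 0, -10, -2, -4] = [0, 0, -10, -2, -4] -> [0, 0, -10, -2, -4]
Stage 5 (ABS): |0|=0, |0|=0, |-10|=10, |-2|=2, |-4|=4 -> [0, 0, 10, 2, 4]
Output sum: 16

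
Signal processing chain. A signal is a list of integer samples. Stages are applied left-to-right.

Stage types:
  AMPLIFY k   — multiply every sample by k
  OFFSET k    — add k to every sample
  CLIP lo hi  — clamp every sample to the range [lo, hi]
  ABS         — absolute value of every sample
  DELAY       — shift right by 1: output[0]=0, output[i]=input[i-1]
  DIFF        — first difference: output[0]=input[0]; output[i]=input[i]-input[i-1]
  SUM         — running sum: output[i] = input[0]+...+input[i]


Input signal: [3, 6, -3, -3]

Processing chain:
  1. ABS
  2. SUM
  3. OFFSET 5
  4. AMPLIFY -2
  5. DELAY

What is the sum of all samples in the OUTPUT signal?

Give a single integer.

Answer: -78

Derivation:
Input: [3, 6, -3, -3]
Stage 1 (ABS): |3|=3, |6|=6, |-3|=3, |-3|=3 -> [3, 6, 3, 3]
Stage 2 (SUM): sum[0..0]=3, sum[0..1]=9, sum[0..2]=12, sum[0..3]=15 -> [3, 9, 12, 15]
Stage 3 (OFFSET 5): 3+5=8, 9+5=14, 12+5=17, 15+5=20 -> [8, 14, 17, 20]
Stage 4 (AMPLIFY -2): 8*-2=-16, 14*-2=-28, 17*-2=-34, 20*-2=-40 -> [-16, -28, -34, -40]
Stage 5 (DELAY): [0, -16, -28, -34] = [0, -16, -28, -34] -> [0, -16, -28, -34]
Output sum: -78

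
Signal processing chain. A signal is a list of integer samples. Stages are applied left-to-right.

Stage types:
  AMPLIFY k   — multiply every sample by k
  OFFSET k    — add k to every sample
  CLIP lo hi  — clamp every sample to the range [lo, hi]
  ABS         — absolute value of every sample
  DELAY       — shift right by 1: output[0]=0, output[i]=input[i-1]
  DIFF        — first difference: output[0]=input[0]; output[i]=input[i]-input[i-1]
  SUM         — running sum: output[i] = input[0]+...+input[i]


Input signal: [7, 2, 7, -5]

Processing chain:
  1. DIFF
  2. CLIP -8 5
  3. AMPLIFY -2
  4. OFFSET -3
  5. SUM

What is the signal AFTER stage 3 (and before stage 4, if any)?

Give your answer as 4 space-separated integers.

Input: [7, 2, 7, -5]
Stage 1 (DIFF): s[0]=7, 2-7=-5, 7-2=5, -5-7=-12 -> [7, -5, 5, -12]
Stage 2 (CLIP -8 5): clip(7,-8,5)=5, clip(-5,-8,5)=-5, clip(5,-8,5)=5, clip(-12,-8,5)=-8 -> [5, -5, 5, -8]
Stage 3 (AMPLIFY -2): 5*-2=-10, -5*-2=10, 5*-2=-10, -8*-2=16 -> [-10, 10, -10, 16]

Answer: -10 10 -10 16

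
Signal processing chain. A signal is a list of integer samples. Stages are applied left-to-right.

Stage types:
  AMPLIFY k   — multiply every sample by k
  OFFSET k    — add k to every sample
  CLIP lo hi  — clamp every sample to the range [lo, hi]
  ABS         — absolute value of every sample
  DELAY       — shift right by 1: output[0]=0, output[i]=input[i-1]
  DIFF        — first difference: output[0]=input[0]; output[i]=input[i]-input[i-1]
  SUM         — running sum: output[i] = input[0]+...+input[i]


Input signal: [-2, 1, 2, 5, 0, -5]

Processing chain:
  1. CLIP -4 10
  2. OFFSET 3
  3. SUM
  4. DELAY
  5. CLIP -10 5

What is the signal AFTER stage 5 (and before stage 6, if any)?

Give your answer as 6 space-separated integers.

Input: [-2, 1, 2, 5, 0, -5]
Stage 1 (CLIP -4 10): clip(-2,-4,10)=-2, clip(1,-4,10)=1, clip(2,-4,10)=2, clip(5,-4,10)=5, clip(0,-4,10)=0, clip(-5,-4,10)=-4 -> [-2, 1, 2, 5, 0, -4]
Stage 2 (OFFSET 3): -2+3=1, 1+3=4, 2+3=5, 5+3=8, 0+3=3, -4+3=-1 -> [1, 4, 5, 8, 3, -1]
Stage 3 (SUM): sum[0..0]=1, sum[0..1]=5, sum[0..2]=10, sum[0..3]=18, sum[0..4]=21, sum[0..5]=20 -> [1, 5, 10, 18, 21, 20]
Stage 4 (DELAY): [0, 1, 5, 10, 18, 21] = [0, 1, 5, 10, 18, 21] -> [0, 1, 5, 10, 18, 21]
Stage 5 (CLIP -10 5): clip(0,-10,5)=0, clip(1,-10,5)=1, clip(5,-10,5)=5, clip(10,-10,5)=5, clip(18,-10,5)=5, clip(21,-10,5)=5 -> [0, 1, 5, 5, 5, 5]

Answer: 0 1 5 5 5 5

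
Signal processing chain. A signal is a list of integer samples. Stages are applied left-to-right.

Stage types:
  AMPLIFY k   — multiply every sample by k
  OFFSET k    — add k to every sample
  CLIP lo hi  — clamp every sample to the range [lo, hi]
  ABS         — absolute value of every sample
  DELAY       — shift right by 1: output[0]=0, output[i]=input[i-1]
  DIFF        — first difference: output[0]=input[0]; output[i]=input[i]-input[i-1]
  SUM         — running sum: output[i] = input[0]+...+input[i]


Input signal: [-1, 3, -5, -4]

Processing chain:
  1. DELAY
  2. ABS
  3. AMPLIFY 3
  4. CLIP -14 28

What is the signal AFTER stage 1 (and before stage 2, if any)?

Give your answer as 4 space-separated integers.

Answer: 0 -1 3 -5

Derivation:
Input: [-1, 3, -5, -4]
Stage 1 (DELAY): [0, -1, 3, -5] = [0, -1, 3, -5] -> [0, -1, 3, -5]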